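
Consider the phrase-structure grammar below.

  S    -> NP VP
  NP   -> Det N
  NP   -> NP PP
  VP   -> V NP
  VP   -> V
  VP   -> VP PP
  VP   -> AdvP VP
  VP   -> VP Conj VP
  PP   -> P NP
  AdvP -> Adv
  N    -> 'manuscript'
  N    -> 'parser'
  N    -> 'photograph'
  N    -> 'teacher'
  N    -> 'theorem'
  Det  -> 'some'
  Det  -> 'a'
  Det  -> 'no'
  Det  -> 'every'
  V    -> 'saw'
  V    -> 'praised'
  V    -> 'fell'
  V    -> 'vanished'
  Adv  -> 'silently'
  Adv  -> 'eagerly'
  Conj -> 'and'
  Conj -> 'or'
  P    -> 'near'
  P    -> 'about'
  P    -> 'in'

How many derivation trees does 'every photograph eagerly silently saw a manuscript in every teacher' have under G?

4

Two of the 4 distinct bracketings:
[S [NP [Det every] [N photograph]] [VP [VP [AdvP [Adv eagerly]] [VP [AdvP [Adv silently]] [VP [V saw] [NP [Det a] [N manuscript]]]]] [PP [P in] [NP [Det every] [N teacher]]]]]
[S [NP [Det every] [N photograph]] [VP [AdvP [Adv eagerly]] [VP [VP [AdvP [Adv silently]] [VP [V saw] [NP [Det a] [N manuscript]]]] [PP [P in] [NP [Det every] [N teacher]]]]]]
The trees differ in how a recursive rule is bracketed over the same span.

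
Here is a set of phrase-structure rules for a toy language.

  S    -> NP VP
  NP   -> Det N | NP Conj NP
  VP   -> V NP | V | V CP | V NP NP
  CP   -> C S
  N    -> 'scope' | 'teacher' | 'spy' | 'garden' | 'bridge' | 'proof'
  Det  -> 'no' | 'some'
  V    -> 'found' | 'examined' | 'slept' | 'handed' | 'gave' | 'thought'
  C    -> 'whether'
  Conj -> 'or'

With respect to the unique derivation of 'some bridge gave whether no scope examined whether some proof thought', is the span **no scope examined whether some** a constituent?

No

[S [NP [Det some] [N bridge]] [VP [V gave] [CP [C whether] [S [NP [Det no] [N scope]] [VP [V examined] [CP [C whether] [S [NP [Det some] [N proof]] [VP [V thought]]]]]]]]]
The smallest constituent containing 'no scope examined whether some' is the S spanning 'no scope examined whether some proof thought'; no single node in the tree dominates exactly the given words.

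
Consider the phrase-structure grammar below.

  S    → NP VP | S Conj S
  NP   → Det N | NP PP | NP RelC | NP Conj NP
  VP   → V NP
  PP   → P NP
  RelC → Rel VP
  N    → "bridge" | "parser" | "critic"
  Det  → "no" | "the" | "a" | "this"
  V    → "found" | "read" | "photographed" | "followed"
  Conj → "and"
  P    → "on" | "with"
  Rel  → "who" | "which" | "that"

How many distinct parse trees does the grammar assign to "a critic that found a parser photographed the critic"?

1

[S [NP [NP [Det a] [N critic]] [RelC [Rel that] [VP [V found] [NP [Det a] [N parser]]]]] [VP [V photographed] [NP [Det the] [N critic]]]]
No rule offers an alternative attachment or grouping for any span, so this is the only derivation.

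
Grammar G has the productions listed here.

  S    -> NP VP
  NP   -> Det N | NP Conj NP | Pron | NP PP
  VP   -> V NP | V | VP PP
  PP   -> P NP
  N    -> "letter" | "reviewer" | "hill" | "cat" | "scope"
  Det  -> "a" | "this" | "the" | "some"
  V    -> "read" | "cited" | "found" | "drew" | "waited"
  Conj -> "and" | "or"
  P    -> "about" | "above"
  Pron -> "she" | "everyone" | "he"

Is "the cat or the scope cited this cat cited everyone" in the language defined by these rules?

For S → NP VP, every NP-prefix leaves a non-VP remainder: after 'the cat' the remainder is not a VP; after 'the cat or the scope' the remainder is not a VP.

Ungrammatical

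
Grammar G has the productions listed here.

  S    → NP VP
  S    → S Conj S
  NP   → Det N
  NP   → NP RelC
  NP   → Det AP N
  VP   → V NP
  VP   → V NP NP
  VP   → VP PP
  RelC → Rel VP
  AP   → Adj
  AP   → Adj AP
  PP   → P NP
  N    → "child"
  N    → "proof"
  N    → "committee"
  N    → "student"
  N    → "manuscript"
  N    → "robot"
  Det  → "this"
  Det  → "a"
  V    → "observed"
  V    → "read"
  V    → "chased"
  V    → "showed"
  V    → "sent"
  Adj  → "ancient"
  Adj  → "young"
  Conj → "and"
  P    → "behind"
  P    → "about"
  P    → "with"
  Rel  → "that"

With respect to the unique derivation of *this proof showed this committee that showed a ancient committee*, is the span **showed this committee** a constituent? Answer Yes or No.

[S [NP [Det this] [N proof]] [VP [V showed] [NP [NP [Det this] [N committee]] [RelC [Rel that] [VP [V showed] [NP [Det a] [AP [Adj ancient]] [N committee]]]]]]]
The smallest constituent containing 'showed this committee' is the VP spanning 'showed this committee that showed a ancient committee'; no single node in the tree dominates exactly the given words.

No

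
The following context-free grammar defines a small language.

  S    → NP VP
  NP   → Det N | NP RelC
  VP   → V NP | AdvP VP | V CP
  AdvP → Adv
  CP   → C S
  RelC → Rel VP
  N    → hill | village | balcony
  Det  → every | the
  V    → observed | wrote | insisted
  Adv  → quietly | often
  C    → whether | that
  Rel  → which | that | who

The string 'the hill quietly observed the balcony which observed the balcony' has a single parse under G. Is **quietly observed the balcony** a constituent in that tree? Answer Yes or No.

No

[S [NP [Det the] [N hill]] [VP [AdvP [Adv quietly]] [VP [V observed] [NP [NP [Det the] [N balcony]] [RelC [Rel which] [VP [V observed] [NP [Det the] [N balcony]]]]]]]]
The smallest constituent containing 'quietly observed the balcony' is the VP spanning 'quietly observed the balcony which observed the balcony'; no single node in the tree dominates exactly the given words.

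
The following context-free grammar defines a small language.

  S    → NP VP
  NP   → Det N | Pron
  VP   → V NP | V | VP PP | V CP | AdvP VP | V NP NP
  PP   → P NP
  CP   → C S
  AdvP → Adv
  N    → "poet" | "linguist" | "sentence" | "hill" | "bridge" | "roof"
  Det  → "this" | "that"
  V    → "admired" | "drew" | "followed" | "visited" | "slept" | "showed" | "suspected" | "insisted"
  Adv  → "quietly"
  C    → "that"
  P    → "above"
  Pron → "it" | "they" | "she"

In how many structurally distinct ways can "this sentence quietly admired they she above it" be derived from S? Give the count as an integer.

2

The two bracketings:
[S [NP [Det this] [N sentence]] [VP [VP [AdvP [Adv quietly]] [VP [V admired] [NP [Pron they]] [NP [Pron she]]]] [PP [P above] [NP [Pron it]]]]]
[S [NP [Det this] [N sentence]] [VP [AdvP [Adv quietly]] [VP [VP [V admired] [NP [Pron they]] [NP [Pron she]]] [PP [P above] [NP [Pron it]]]]]]
The trees differ in how a recursive rule is bracketed over the same span.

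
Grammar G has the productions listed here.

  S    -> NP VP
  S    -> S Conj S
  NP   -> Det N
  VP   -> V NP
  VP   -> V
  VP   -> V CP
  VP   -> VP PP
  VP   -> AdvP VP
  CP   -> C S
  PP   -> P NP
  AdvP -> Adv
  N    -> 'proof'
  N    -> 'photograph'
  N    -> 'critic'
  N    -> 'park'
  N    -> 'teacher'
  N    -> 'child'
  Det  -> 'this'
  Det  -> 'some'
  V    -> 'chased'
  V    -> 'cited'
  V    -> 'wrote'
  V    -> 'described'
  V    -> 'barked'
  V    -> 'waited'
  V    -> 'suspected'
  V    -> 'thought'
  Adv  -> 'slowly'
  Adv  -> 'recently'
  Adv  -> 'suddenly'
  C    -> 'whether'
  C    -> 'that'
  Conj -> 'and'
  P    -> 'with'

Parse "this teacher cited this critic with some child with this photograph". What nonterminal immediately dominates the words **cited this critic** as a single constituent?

VP

[S [NP [Det this] [N teacher]] [VP [VP [VP [V cited] [NP [Det this] [N critic]]] [PP [P with] [NP [Det some] [N child]]]] [PP [P with] [NP [Det this] [N photograph]]]]]
The span 'cited this critic' is the VP node built by VP → V NP.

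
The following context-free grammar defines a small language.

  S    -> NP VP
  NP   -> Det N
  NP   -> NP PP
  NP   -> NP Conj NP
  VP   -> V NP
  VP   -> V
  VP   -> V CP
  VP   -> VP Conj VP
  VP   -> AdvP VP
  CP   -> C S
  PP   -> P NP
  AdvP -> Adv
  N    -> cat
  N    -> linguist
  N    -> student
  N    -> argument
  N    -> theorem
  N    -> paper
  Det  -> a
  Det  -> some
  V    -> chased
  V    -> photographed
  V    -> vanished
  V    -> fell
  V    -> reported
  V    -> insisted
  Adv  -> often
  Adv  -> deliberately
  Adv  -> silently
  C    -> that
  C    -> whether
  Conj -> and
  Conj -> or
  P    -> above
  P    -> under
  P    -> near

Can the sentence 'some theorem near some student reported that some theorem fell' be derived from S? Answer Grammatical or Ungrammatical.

S
  NP
    NP
      Det: some
      N: theorem
    PP
      P: near
      NP
        Det: some
        N: student
  VP
    V: reported
    CP
      C: that
      S
        NP
          Det: some
          N: theorem
        VP
          V: fell
Every word is introduced by a lexical rule and the phrasal rules combine the resulting categories into a single S.

Grammatical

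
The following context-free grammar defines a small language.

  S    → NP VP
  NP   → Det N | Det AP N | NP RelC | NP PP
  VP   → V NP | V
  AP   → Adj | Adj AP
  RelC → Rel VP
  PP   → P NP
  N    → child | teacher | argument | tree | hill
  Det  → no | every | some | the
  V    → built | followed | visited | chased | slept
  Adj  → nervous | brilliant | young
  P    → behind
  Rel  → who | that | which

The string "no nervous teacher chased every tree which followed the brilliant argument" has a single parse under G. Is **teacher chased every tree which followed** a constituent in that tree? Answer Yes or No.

No

[S [NP [Det no] [AP [Adj nervous]] [N teacher]] [VP [V chased] [NP [NP [Det every] [N tree]] [RelC [Rel which] [VP [V followed] [NP [Det the] [AP [Adj brilliant]] [N argument]]]]]]]
The smallest constituent containing 'teacher chased every tree which followed' is the S spanning 'no nervous teacher chased every tree which followed the brilliant argument'; no single node in the tree dominates exactly the given words.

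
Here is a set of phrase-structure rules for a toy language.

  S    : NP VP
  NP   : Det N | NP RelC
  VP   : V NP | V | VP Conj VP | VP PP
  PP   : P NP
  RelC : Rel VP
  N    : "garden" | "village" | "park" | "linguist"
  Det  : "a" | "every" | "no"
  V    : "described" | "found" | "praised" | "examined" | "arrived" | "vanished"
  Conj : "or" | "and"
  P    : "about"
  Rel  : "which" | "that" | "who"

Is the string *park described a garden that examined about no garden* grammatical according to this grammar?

For S → NP VP, no prefix of the string parses as an NP.

Ungrammatical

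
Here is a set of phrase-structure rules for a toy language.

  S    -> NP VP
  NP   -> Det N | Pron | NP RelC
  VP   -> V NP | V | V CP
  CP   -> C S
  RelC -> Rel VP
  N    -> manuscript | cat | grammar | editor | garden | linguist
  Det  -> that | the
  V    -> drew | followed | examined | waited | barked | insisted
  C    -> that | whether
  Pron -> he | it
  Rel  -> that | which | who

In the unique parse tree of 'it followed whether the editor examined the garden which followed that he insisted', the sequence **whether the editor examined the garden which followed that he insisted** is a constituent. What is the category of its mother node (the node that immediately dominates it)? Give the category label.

S
  NP
    Pron: it
  VP
    V: followed
    CP
      C: whether
      S
        NP
          Det: the
          N: editor
        VP
          V: examined
          NP
            NP
              Det: the
              N: garden
            RelC
              Rel: which
              VP
                V: followed
                CP
                  C: that
                  S
                    NP
                      Pron: he
                    VP
                      V: insisted
The span 'whether the editor examined the garden which followed that he insisted' is the CP node built by CP → C S.
Its mother is the VP built by VP → V CP.

VP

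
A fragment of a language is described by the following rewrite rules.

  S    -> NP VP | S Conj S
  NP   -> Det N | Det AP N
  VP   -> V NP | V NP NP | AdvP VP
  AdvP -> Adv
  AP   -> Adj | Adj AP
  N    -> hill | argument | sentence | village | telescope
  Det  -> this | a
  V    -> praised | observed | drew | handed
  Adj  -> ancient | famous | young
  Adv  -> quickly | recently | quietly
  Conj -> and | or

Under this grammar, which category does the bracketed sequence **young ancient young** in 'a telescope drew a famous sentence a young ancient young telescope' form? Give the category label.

[S [NP [Det a] [N telescope]] [VP [V drew] [NP [Det a] [AP [Adj famous]] [N sentence]] [NP [Det a] [AP [Adj young] [AP [Adj ancient] [AP [Adj young]]]] [N telescope]]]]
The span 'young ancient young' is the AP node built by AP → Adj AP.

AP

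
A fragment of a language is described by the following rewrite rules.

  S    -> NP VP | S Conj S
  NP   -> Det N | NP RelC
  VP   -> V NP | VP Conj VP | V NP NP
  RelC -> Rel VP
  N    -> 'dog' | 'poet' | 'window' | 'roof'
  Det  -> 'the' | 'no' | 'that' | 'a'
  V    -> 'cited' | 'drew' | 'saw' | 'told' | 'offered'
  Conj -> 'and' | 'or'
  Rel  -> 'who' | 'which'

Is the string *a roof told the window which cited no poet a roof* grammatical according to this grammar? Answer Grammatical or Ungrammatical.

S
  NP
    Det: a
    N: roof
  VP
    V: told
    NP
      NP
        Det: the
        N: window
      RelC
        Rel: which
        VP
          V: cited
          NP
            Det: no
            N: poet
          NP
            Det: a
            N: roof
The bracketing above is licensed at every node by one of the given productions, with S at the root.

Grammatical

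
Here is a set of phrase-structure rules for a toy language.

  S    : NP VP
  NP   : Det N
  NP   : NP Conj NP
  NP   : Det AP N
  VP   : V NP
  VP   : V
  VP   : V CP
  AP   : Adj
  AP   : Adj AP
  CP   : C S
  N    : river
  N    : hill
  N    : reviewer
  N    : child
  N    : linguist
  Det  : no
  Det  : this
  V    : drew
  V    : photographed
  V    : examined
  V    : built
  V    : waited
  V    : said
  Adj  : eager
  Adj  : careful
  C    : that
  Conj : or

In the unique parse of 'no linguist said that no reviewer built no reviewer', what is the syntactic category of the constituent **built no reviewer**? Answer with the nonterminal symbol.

[S [NP [Det no] [N linguist]] [VP [V said] [CP [C that] [S [NP [Det no] [N reviewer]] [VP [V built] [NP [Det no] [N reviewer]]]]]]]
The span 'built no reviewer' is the VP node built by VP → V NP.

VP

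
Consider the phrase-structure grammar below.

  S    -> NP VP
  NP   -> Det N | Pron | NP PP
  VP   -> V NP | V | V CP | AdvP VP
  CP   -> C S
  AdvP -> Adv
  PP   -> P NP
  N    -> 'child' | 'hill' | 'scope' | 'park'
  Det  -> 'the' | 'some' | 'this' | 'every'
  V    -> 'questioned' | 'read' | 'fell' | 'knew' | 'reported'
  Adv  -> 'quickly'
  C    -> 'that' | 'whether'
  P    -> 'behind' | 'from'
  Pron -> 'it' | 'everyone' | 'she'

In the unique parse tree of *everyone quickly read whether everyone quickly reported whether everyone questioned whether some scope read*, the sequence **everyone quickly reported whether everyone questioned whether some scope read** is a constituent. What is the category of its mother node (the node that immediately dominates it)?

S
  NP
    Pron: everyone
  VP
    AdvP
      Adv: quickly
    VP
      V: read
      CP
        C: whether
        S
          NP
            Pron: everyone
          VP
            AdvP
              Adv: quickly
            VP
              V: reported
              CP
                C: whether
                S
                  NP
                    Pron: everyone
                  VP
                    V: questioned
                    CP
                      C: whether
                      S
                        NP
                          Det: some
                          N: scope
                        VP
                          V: read
The span 'everyone quickly reported whether everyone questioned whether some scope read' is the S node built by S → NP VP.
Its mother is the CP built by CP → C S.

CP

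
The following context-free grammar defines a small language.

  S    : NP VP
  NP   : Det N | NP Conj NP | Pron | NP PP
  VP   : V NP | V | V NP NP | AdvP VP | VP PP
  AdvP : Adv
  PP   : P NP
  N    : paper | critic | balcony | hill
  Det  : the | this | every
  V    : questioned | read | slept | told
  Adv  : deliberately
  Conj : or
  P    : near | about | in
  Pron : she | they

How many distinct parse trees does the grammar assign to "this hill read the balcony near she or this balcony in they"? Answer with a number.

10

Two of the 10 distinct bracketings:
[S [NP [Det this] [N hill]] [VP [V read] [NP [NP [NP [Det the] [N balcony]] [PP [P near] [NP [Pron she]]]] [Conj or] [NP [NP [Det this] [N balcony]] [PP [P in] [NP [Pron they]]]]]]]
[S [NP [Det this] [N hill]] [VP [V read] [NP [NP [Det the] [N balcony]] [PP [P near] [NP [NP [Pron she]] [Conj or] [NP [NP [Det this] [N balcony]] [PP [P in] [NP [Pron they]]]]]]]]]
The trees differ in how a recursive rule is bracketed over the same span.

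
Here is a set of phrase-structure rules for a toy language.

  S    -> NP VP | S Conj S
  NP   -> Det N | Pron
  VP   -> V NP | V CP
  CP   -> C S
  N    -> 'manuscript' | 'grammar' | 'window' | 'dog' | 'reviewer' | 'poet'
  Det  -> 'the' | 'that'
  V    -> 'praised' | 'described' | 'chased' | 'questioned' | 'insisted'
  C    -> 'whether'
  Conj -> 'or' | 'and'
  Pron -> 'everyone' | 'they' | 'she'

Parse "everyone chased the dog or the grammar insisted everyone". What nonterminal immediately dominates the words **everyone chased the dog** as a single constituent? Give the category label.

S

S
  S
    NP
      Pron: everyone
    VP
      V: chased
      NP
        Det: the
        N: dog
  Conj: or
  S
    NP
      Det: the
      N: grammar
    VP
      V: insisted
      NP
        Pron: everyone
The span 'everyone chased the dog' is the S node built by S → NP VP.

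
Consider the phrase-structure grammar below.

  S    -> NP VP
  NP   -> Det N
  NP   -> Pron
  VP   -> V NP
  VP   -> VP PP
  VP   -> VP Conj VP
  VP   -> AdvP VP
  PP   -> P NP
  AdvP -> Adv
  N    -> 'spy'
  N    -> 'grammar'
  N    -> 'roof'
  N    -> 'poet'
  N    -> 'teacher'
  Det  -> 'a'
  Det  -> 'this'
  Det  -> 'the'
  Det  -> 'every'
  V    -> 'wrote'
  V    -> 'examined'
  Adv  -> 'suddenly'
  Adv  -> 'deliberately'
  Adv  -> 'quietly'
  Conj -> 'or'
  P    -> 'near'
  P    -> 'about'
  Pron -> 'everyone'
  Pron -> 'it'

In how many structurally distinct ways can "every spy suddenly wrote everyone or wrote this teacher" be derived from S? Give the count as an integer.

The two bracketings:
[S [NP [Det every] [N spy]] [VP [VP [AdvP [Adv suddenly]] [VP [V wrote] [NP [Pron everyone]]]] [Conj or] [VP [V wrote] [NP [Det this] [N teacher]]]]]
[S [NP [Det every] [N spy]] [VP [AdvP [Adv suddenly]] [VP [VP [V wrote] [NP [Pron everyone]]] [Conj or] [VP [V wrote] [NP [Det this] [N teacher]]]]]]
The trees differ in how a recursive rule is bracketed over the same span.

2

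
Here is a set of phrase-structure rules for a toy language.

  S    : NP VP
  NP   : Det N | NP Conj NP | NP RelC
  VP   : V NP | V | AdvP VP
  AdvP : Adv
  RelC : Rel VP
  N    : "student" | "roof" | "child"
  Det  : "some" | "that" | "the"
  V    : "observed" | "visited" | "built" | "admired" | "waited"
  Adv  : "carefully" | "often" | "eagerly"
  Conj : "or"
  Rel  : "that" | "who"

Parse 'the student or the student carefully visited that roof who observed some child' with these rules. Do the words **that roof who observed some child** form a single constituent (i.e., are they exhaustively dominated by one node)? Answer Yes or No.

Yes

[S [NP [NP [Det the] [N student]] [Conj or] [NP [Det the] [N student]]] [VP [AdvP [Adv carefully]] [VP [V visited] [NP [NP [Det that] [N roof]] [RelC [Rel who] [VP [V observed] [NP [Det some] [N child]]]]]]]]
The words 'that roof who observed some child' are exhaustively dominated by a single NP node (built by NP → NP RelC), so they form a constituent.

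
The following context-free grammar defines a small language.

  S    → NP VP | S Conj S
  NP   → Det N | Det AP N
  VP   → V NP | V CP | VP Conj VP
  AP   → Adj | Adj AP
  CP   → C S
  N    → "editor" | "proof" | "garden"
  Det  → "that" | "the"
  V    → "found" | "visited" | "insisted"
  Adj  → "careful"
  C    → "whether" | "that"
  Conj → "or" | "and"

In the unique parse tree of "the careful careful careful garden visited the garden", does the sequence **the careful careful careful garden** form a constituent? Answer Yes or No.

[S [NP [Det the] [AP [Adj careful] [AP [Adj careful] [AP [Adj careful]]]] [N garden]] [VP [V visited] [NP [Det the] [N garden]]]]
The words 'the careful careful careful garden' are exhaustively dominated by a single NP node (built by NP → Det AP N), so they form a constituent.

Yes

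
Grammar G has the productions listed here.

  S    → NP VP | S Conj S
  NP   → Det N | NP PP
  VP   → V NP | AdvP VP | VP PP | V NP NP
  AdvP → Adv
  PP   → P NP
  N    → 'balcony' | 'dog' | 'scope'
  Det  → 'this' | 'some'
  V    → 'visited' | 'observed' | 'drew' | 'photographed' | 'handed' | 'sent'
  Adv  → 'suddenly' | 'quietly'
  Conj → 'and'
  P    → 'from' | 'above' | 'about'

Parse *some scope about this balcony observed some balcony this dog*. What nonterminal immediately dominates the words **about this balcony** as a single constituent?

PP

S
  NP
    NP
      Det: some
      N: scope
    PP
      P: about
      NP
        Det: this
        N: balcony
  VP
    V: observed
    NP
      Det: some
      N: balcony
    NP
      Det: this
      N: dog
The span 'about this balcony' is the PP node built by PP → P NP.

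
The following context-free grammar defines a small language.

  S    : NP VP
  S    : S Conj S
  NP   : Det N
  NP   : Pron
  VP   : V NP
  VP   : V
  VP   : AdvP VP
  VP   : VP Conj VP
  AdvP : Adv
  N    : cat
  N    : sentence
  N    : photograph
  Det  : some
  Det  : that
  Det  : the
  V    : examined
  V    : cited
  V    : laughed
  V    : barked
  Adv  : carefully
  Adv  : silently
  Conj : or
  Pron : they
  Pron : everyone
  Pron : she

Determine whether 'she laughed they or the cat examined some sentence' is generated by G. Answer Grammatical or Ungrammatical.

S
  S
    NP
      Pron: she
    VP
      V: laughed
      NP
        Pron: they
  Conj: or
  S
    NP
      Det: the
      N: cat
    VP
      V: examined
      NP
        Det: some
        N: sentence
Every word is introduced by a lexical rule and the phrasal rules combine the resulting categories into a single S.

Grammatical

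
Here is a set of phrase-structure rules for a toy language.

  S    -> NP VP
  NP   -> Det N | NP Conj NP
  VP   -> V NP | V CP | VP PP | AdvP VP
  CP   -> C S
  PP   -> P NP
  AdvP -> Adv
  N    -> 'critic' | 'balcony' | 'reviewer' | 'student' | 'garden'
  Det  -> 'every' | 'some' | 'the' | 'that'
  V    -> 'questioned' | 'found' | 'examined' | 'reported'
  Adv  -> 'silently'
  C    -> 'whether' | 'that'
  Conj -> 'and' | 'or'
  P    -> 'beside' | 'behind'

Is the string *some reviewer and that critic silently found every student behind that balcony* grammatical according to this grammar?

S
  NP
    NP
      Det: some
      N: reviewer
    Conj: and
    NP
      Det: that
      N: critic
  VP
    VP
      AdvP
        Adv: silently
      VP
        V: found
        NP
          Det: every
          N: student
    PP
      P: behind
      NP
        Det: that
        N: balcony
Every word is introduced by a lexical rule and the phrasal rules combine the resulting categories into a single S.

Grammatical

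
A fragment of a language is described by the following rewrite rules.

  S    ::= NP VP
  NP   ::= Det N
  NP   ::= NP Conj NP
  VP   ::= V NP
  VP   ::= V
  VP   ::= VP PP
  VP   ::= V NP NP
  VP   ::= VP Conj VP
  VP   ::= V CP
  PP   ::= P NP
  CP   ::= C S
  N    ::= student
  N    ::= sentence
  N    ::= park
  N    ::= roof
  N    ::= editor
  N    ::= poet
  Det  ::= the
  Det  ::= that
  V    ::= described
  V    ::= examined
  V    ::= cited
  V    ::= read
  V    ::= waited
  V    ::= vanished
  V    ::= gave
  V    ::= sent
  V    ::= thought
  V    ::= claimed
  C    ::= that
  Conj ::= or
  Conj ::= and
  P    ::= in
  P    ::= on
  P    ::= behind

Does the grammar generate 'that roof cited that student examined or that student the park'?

Ungrammatical

For S → NP VP, the only prefix that parses as NP is 'that roof', but the remainder 'cited that student examined or that student the park' is not a VP under these rules.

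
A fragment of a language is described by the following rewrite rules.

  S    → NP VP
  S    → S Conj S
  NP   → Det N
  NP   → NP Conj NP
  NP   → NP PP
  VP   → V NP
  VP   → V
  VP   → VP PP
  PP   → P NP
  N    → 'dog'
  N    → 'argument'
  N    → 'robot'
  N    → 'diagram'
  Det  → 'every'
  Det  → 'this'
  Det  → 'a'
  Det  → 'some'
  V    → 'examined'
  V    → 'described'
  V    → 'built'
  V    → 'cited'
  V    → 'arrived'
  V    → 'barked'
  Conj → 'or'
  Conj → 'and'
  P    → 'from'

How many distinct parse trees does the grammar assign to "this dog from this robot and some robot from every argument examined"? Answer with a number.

Two of the 5 distinct bracketings:
[S [NP [NP [NP [Det this] [N dog]] [PP [P from] [NP [Det this] [N robot]]]] [Conj and] [NP [NP [Det some] [N robot]] [PP [P from] [NP [Det every] [N argument]]]]] [VP [V examined]]]
[S [NP [NP [Det this] [N dog]] [PP [P from] [NP [NP [Det this] [N robot]] [Conj and] [NP [NP [Det some] [N robot]] [PP [P from] [NP [Det every] [N argument]]]]]]] [VP [V examined]]]
The trees differ in how a recursive rule is bracketed over the same span.

5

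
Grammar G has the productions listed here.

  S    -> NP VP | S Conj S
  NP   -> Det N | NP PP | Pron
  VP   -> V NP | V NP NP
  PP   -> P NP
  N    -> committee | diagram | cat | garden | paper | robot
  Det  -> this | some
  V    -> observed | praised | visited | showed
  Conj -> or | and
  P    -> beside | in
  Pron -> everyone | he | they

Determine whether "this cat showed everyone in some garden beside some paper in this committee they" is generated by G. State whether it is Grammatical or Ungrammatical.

Grammatical

[S [NP [Det this] [N cat]] [VP [V showed] [NP [NP [Pron everyone]] [PP [P in] [NP [NP [Det some] [N garden]] [PP [P beside] [NP [NP [Det some] [N paper]] [PP [P in] [NP [Det this] [N committee]]]]]]]] [NP [Pron they]]]]
Every word is introduced by a lexical rule and the phrasal rules combine the resulting categories into a single S.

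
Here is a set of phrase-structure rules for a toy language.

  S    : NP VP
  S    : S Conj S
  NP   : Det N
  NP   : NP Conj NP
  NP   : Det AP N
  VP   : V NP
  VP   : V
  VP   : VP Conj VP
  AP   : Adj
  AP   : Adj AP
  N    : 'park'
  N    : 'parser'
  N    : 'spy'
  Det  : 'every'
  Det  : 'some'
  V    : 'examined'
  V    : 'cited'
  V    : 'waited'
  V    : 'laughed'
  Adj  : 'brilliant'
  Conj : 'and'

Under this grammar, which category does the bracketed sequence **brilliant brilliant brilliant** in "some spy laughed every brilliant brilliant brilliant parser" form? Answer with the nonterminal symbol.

AP

S
  NP
    Det: some
    N: spy
  VP
    V: laughed
    NP
      Det: every
      AP
        Adj: brilliant
        AP
          Adj: brilliant
          AP
            Adj: brilliant
      N: parser
The span 'brilliant brilliant brilliant' is the AP node built by AP → Adj AP.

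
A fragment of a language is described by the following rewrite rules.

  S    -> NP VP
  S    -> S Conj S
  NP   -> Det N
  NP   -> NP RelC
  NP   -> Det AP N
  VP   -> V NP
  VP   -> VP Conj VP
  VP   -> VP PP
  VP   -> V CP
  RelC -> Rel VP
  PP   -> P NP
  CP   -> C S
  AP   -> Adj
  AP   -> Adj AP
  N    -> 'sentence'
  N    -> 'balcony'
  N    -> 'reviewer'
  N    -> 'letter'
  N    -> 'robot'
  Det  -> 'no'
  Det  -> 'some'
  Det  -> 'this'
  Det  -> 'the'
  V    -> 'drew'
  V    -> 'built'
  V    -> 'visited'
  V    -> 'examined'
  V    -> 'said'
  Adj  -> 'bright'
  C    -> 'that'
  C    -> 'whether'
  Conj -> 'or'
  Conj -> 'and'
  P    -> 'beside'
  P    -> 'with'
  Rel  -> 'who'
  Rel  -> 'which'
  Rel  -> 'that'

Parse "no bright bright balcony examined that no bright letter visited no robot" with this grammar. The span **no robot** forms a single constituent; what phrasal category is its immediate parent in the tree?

VP

[S [NP [Det no] [AP [Adj bright] [AP [Adj bright]]] [N balcony]] [VP [V examined] [CP [C that] [S [NP [Det no] [AP [Adj bright]] [N letter]] [VP [V visited] [NP [Det no] [N robot]]]]]]]
The span 'no robot' is the NP node built by NP → Det N.
Its mother is the VP built by VP → V NP.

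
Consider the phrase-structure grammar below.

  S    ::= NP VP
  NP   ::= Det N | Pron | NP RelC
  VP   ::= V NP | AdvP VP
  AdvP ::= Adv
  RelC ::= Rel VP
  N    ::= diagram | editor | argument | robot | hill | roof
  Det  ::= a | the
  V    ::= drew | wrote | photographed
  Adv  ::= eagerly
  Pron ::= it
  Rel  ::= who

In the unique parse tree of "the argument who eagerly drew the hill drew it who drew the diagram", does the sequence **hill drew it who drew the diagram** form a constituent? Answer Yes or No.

No

[S [NP [NP [Det the] [N argument]] [RelC [Rel who] [VP [AdvP [Adv eagerly]] [VP [V drew] [NP [Det the] [N hill]]]]]] [VP [V drew] [NP [NP [Pron it]] [RelC [Rel who] [VP [V drew] [NP [Det the] [N diagram]]]]]]]
The smallest constituent containing 'hill drew it who drew the diagram' is the S spanning 'the argument who eagerly drew the hill drew it who drew the diagram'; no single node in the tree dominates exactly the given words.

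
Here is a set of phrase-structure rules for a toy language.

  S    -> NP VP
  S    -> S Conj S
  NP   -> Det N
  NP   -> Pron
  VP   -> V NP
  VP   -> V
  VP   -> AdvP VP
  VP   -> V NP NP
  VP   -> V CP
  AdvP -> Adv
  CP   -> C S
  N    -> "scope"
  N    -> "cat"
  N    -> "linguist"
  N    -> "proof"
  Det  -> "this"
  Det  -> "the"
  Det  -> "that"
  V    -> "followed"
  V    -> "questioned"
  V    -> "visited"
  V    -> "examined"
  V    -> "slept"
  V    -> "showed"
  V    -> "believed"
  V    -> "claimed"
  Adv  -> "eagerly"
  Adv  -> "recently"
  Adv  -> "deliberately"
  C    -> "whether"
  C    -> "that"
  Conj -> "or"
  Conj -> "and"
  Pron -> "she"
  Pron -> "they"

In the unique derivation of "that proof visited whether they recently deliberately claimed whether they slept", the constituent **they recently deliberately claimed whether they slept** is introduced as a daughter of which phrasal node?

CP

S
  NP
    Det: that
    N: proof
  VP
    V: visited
    CP
      C: whether
      S
        NP
          Pron: they
        VP
          AdvP
            Adv: recently
          VP
            AdvP
              Adv: deliberately
            VP
              V: claimed
              CP
                C: whether
                S
                  NP
                    Pron: they
                  VP
                    V: slept
The span 'they recently deliberately claimed whether they slept' is the S node built by S → NP VP.
Its mother is the CP built by CP → C S.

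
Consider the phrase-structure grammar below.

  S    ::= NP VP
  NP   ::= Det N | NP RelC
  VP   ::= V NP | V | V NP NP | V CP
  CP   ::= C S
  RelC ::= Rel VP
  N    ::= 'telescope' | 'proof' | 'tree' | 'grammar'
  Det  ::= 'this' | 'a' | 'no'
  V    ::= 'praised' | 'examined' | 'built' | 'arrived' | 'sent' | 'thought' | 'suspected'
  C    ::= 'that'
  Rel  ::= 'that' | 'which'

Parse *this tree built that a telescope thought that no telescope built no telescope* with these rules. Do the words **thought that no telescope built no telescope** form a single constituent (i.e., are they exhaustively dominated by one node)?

[S [NP [Det this] [N tree]] [VP [V built] [CP [C that] [S [NP [Det a] [N telescope]] [VP [V thought] [CP [C that] [S [NP [Det no] [N telescope]] [VP [V built] [NP [Det no] [N telescope]]]]]]]]]]
The words 'thought that no telescope built no telescope' are exhaustively dominated by a single VP node (built by VP → V CP), so they form a constituent.

Yes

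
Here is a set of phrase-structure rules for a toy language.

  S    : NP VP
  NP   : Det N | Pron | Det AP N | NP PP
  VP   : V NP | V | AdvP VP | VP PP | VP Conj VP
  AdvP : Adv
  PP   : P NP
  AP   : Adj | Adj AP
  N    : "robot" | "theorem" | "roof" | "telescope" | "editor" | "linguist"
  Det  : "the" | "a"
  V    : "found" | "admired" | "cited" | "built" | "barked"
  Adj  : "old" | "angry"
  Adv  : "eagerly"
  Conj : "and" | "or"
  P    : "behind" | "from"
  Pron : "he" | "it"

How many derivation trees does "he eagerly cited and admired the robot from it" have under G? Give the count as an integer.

Two of the 7 distinct bracketings:
[S [NP [Pron he]] [VP [AdvP [Adv eagerly]] [VP [VP [VP [V cited]] [Conj and] [VP [V admired] [NP [Det the] [N robot]]]] [PP [P from] [NP [Pron it]]]]]]
[S [NP [Pron he]] [VP [AdvP [Adv eagerly]] [VP [VP [V cited]] [Conj and] [VP [V admired] [NP [NP [Det the] [N robot]] [PP [P from] [NP [Pron it]]]]]]]]
The difference turns on whether NP → NP PP is used at the relevant span, versus an alternative expansion of NP.

7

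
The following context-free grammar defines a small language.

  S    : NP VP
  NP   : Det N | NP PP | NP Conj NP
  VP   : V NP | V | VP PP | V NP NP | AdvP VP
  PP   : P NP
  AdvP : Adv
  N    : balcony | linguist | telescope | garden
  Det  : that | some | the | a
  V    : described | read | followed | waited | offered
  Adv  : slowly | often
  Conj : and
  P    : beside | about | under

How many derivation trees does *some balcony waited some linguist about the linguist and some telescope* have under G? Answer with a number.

Two of the 3 distinct bracketings:
[S [NP [Det some] [N balcony]] [VP [V waited] [NP [NP [Det some] [N linguist]] [PP [P about] [NP [NP [Det the] [N linguist]] [Conj and] [NP [Det some] [N telescope]]]]]]]
[S [NP [Det some] [N balcony]] [VP [V waited] [NP [NP [NP [Det some] [N linguist]] [PP [P about] [NP [Det the] [N linguist]]]] [Conj and] [NP [Det some] [N telescope]]]]]
The trees differ in how a recursive rule is bracketed over the same span.

3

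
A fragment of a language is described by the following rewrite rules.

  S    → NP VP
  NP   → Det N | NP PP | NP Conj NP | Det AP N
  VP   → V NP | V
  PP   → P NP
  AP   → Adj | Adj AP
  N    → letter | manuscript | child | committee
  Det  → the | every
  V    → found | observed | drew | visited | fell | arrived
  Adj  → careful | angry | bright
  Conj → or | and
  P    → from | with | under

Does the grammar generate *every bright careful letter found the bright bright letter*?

S
  NP
    Det: every
    AP
      Adj: bright
      AP
        Adj: careful
    N: letter
  VP
    V: found
    NP
      Det: the
      AP
        Adj: bright
        AP
          Adj: bright
      N: letter
Each bracket corresponds to one application of a listed rule, so the string is derivable from S.

Grammatical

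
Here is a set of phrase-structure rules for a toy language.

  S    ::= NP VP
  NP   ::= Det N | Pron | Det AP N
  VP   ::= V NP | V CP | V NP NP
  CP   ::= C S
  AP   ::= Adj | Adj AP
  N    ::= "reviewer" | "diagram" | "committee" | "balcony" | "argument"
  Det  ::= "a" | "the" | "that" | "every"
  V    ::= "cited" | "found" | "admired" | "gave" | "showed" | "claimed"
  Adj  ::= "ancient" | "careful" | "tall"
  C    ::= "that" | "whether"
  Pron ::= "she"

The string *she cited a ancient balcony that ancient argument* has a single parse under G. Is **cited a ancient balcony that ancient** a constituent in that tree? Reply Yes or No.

[S [NP [Pron she]] [VP [V cited] [NP [Det a] [AP [Adj ancient]] [N balcony]] [NP [Det that] [AP [Adj ancient]] [N argument]]]]
The smallest constituent containing 'cited a ancient balcony that ancient' is the VP spanning 'cited a ancient balcony that ancient argument'; no single node in the tree dominates exactly the given words.

No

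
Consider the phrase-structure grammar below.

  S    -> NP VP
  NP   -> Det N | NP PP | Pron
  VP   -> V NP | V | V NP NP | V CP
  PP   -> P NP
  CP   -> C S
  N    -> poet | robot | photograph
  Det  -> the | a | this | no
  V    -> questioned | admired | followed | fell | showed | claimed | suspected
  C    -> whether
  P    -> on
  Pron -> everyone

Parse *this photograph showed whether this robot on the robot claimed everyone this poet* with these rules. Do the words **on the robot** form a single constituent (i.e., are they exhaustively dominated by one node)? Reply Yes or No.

[S [NP [Det this] [N photograph]] [VP [V showed] [CP [C whether] [S [NP [NP [Det this] [N robot]] [PP [P on] [NP [Det the] [N robot]]]] [VP [V claimed] [NP [Pron everyone]] [NP [Det this] [N poet]]]]]]]
The words 'on the robot' are exhaustively dominated by a single PP node (built by PP → P NP), so they form a constituent.

Yes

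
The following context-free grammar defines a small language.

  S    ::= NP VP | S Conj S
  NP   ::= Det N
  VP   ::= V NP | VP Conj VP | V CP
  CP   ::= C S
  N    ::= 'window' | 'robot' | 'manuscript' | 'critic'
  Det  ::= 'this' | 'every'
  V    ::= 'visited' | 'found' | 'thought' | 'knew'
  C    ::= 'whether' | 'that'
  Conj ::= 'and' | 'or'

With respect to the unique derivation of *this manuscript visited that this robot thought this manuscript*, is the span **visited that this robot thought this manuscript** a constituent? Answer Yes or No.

[S [NP [Det this] [N manuscript]] [VP [V visited] [CP [C that] [S [NP [Det this] [N robot]] [VP [V thought] [NP [Det this] [N manuscript]]]]]]]
The words 'visited that this robot thought this manuscript' are exhaustively dominated by a single VP node (built by VP → V CP), so they form a constituent.

Yes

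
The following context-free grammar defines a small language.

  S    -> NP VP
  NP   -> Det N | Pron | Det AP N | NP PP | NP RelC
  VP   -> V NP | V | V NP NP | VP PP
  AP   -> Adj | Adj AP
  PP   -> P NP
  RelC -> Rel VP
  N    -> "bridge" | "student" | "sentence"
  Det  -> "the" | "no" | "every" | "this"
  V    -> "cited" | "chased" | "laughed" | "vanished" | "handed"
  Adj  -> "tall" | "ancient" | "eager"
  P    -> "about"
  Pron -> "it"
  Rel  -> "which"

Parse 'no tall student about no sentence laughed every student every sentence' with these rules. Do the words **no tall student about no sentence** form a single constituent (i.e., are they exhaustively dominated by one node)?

[S [NP [NP [Det no] [AP [Adj tall]] [N student]] [PP [P about] [NP [Det no] [N sentence]]]] [VP [V laughed] [NP [Det every] [N student]] [NP [Det every] [N sentence]]]]
The words 'no tall student about no sentence' are exhaustively dominated by a single NP node (built by NP → NP PP), so they form a constituent.

Yes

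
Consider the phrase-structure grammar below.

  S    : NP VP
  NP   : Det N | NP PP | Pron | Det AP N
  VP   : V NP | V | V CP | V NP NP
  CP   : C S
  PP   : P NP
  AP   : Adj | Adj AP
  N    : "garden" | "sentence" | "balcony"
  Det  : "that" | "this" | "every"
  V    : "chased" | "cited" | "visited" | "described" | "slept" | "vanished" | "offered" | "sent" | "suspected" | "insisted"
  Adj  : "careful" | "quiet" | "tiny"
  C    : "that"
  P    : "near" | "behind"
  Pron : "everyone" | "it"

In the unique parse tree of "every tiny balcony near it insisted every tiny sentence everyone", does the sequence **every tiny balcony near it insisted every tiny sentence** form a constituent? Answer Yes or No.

No

[S [NP [NP [Det every] [AP [Adj tiny]] [N balcony]] [PP [P near] [NP [Pron it]]]] [VP [V insisted] [NP [Det every] [AP [Adj tiny]] [N sentence]] [NP [Pron everyone]]]]
The smallest constituent containing 'every tiny balcony near it insisted every tiny sentence' is the S spanning 'every tiny balcony near it insisted every tiny sentence everyone'; no single node in the tree dominates exactly the given words.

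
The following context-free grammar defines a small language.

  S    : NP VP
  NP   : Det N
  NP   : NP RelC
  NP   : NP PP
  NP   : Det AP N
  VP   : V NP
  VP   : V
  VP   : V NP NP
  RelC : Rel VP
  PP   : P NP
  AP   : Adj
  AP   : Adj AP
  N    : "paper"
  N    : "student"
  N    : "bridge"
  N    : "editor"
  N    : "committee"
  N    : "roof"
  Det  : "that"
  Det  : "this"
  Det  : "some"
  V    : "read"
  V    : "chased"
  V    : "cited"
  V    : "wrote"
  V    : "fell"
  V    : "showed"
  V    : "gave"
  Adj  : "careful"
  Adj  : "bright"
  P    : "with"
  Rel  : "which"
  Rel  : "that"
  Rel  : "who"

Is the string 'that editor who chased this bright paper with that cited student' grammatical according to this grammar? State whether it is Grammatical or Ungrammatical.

A V word can never sit immediately before an N word in any string this grammar generates, so the substring 'cited student' rules out a derivation.

Ungrammatical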